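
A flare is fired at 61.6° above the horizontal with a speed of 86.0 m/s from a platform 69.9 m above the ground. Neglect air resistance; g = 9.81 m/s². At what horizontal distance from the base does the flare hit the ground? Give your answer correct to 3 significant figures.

Components: v_x = 86.0 cos 61.6° = 40.90 m/s, v_y = 86.0 sin 61.6° = 75.65 m/s.
Vertical: 0 = 69.9 + 75.65 t − ½(9.81) t² ⇒ 4.905 t² − 75.65 t − 69.9 = 0.
t = [75.65 + √(5723 + 1371)] / 9.810 = 16.30 s.
Horizontal: R = v_x · t = 40.90 × 16.30 = 667 m.

667 m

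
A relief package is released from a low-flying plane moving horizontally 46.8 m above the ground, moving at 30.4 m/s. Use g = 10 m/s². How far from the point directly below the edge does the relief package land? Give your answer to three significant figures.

Initial vertical velocity is zero, so the fall time comes from h = ½ g t²: t = √(2 × 46.8 / 10) = 3.059 s.
Horizontal motion is uniform at 30.4 m/s, so x = 30.4 × 3.059 = 93.0 m.

93.0 m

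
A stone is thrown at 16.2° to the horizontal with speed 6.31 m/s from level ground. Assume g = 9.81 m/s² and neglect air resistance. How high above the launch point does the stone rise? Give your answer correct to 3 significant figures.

Vertical component of launch velocity: v_y = 6.31 sin 16.2° = 1.760 m/s.
At the highest point the vertical velocity is zero, so v_y² = 2 g h_max.
h_max = (1.760)² / (2 × 9.81) = 3.098 / 19.62 = 0.158 m.

0.158 m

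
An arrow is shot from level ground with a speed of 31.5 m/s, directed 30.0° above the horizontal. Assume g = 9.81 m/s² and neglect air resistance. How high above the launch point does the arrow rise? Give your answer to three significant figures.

12.6 m

Vertical component of launch velocity: v_y = 31.5 sin 30.0° = 15.75 m/s.
At the highest point the vertical velocity is zero, so v_y² = 2 g h_max.
h_max = (15.75)² / (2 × 9.81) = 248.1 / 19.62 = 12.6 m.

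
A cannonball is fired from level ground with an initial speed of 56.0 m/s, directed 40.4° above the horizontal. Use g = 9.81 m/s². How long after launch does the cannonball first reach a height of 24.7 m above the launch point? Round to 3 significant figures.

v_y0 = 56.0 sin 40.4° = 36.29 m/s.
Set y = v_y0 t − ½ g t² = 24.7: 4.905 t² − 36.29 t + 24.7 = 0.
t = [36.29 ± √(1317 − 484.6)] / 9.81 = (36.29 ± 28.85) / 9.81, giving t = 0.758 s or t = 6.64 s.
The cannonball is on the way up at the first time, so t = 0.758 s.

0.758 s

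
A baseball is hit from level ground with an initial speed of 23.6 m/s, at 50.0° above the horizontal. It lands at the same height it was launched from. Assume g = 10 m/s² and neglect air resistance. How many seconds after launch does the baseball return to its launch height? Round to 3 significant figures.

3.62 s

Vertical component: v_y = 23.6 sin 50.0° = 18.08 m/s.
For a projectile landing at launch height, time of flight is t = 2 v_y / g = 2 × 18.08 / 10 = 3.62 s.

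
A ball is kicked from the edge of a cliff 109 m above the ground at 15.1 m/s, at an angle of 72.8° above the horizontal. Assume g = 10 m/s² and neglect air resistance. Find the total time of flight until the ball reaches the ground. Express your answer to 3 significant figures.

Vertical component: v_y = 15.1 sin 72.8° = 14.42 m/s.
Taking up as positive with launch at y = 109 m, landing at y = 0: 0 = 109 + 14.42 t − ½(10) t².
Solving 5.000 t² − 14.42 t − 109 = 0 gives t = [14.42 + √(14.42² + 4·5.000·109)] / 10.00 = 6.33 s.

6.33 s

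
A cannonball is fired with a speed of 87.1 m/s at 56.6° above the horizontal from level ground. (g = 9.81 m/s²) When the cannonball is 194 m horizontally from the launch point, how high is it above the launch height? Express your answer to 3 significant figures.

v_x = 87.1 cos 56.6° = 47.95 m/s, v_y0 = 87.1 sin 56.6° = 72.72 m/s.
Time to reach x = 194 m: t = x / v_x = 194 / 47.95 = 4.046 s.
y = v_y0 t − ½ g t² = 72.72×4.046 − 4.905×4.046² = 214 m.

214 m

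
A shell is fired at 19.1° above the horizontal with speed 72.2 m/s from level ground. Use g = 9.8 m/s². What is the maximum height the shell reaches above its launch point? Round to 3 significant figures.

28.5 m

Vertical component of launch velocity: v_y = 72.2 sin 19.1° = 23.63 m/s.
At the highest point the vertical velocity is zero, so v_y² = 2 g h_max.
h_max = (23.63)² / (2 × 9.8) = 558.4 / 19.60 = 28.5 m.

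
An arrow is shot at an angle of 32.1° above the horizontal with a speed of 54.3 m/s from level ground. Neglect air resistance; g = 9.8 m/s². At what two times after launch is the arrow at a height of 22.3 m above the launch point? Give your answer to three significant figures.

v_y0 = 54.3 sin 32.1° = 28.85 m/s.
Set y = v_y0 t − ½ g t² = 22.3: 4.900 t² − 28.85 t + 22.3 = 0.
t = [28.85 ± √(832.3 − 437.1)] / 9.8 = (28.85 ± 19.88) / 9.8, giving t = 0.915 s or t = 4.97 s.
So the arrow is at 22.3 m at t = 0.915 s (rising) and t = 4.97 s (falling).

0.915 s and 4.97 s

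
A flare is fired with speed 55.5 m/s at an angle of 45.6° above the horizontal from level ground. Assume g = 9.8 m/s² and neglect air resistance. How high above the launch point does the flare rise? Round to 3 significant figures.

80.2 m

Vertical component of launch velocity: v_y = 55.5 sin 45.6° = 39.65 m/s.
At the highest point the vertical velocity is zero, so v_y² = 2 g h_max.
h_max = (39.65)² / (2 × 9.8) = 1572 / 19.60 = 80.2 m.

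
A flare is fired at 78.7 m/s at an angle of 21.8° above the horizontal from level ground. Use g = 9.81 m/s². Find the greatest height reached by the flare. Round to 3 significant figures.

Vertical component of launch velocity: v_y = 78.7 sin 21.8° = 29.23 m/s.
At the highest point the vertical velocity is zero, so v_y² = 2 g h_max.
h_max = (29.23)² / (2 × 9.81) = 854.4 / 19.62 = 43.5 m.

43.5 m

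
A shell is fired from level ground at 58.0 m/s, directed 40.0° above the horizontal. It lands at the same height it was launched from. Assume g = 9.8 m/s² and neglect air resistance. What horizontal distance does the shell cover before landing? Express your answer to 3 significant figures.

338 m

For level ground, R = v₀² sin(2θ) / g.
sin(2 × 40.0°) = sin 80.00° = 0.9848.
R = (58.0)² × 0.9848 / 9.8 = 338 m.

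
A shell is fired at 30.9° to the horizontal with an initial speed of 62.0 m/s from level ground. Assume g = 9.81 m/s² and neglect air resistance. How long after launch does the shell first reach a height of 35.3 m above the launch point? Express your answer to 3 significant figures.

1.42 s

v_y0 = 62.0 sin 30.9° = 31.84 m/s.
Set y = v_y0 t − ½ g t² = 35.3: 4.905 t² − 31.84 t + 35.3 = 0.
t = [31.84 ± √(1014 − 692.6)] / 9.81 = (31.84 ± 17.93) / 9.81, giving t = 1.42 s or t = 5.07 s.
The shell is on the way up at the first time, so t = 1.42 s.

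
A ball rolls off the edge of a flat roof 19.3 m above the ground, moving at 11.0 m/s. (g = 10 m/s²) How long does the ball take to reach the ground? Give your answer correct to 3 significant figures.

1.96 s

The horizontal speed doesn't affect the fall. With v_y0 = 0, h = ½ g t².
t = √(2 × 19.3 / 10) = √3.860 = 1.96 s.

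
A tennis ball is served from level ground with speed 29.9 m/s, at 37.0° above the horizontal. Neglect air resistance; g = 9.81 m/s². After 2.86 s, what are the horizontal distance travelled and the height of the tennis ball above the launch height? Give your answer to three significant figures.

v_x = 29.9 cos 37.0° = 23.88 m/s; v_y0 = 29.9 sin 37.0° = 17.99 m/s.
x = v_x t = 23.88 × 2.86 = 68.3 m.
y = v_y0 t − ½ g t² = 17.99×2.86 − 4.905×2.86² = 11.3 m.

x = 68.3 m, y = 11.3 m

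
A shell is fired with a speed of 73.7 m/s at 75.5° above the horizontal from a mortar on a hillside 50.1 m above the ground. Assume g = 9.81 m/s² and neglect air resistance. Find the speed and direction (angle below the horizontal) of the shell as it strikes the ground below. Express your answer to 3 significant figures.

v_x = 73.7 cos 75.5° = 18.45 m/s (constant).
|v_y| at impact = √((71.35)² + 2×9.81×50.1) = 77.93 m/s.
Speed = √(18.45² + 77.93²) = 80.1 m/s; angle = arctan(77.93/18.45) = 76.7° below horizontal.

80.1 m/s at 76.7° below the horizontal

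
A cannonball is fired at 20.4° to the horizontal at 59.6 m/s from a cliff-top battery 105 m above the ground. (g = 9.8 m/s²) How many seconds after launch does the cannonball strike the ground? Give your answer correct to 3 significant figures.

7.21 s

Vertical component: v_y = 59.6 sin 20.4° = 20.77 m/s.
Taking up as positive with launch at y = 105 m, landing at y = 0: 0 = 105 + 20.77 t − ½(9.8) t².
Solving 4.900 t² − 20.77 t − 105 = 0 gives t = [20.77 + √(20.77² + 4·4.900·105)] / 9.800 = 7.21 s.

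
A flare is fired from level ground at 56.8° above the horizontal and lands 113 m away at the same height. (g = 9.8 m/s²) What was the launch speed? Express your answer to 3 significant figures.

34.8 m/s

On level ground, R = v₀² sin(2θ) / g, so v₀ = √(R g / sin 2θ).
sin(2 × 56.8°) = 0.9164.
v₀ = √(113 × 9.8 / 0.9164) = √1208 = 34.8 m/s.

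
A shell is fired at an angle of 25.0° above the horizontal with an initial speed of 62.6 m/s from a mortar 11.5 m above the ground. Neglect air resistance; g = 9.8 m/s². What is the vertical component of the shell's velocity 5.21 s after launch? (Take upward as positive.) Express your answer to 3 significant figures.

-24.6 m/s

Initial vertical component: v_y0 = 62.6 sin 25.0° = 26.46 m/s.
v_y(t) = v_y0 − g t = 26.46 − 9.8 × 5.21 = -24.6 m/s.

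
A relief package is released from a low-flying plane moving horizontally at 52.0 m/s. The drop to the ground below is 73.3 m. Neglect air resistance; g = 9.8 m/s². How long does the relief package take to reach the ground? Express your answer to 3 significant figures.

3.87 s

The horizontal speed doesn't affect the fall. With v_y0 = 0, h = ½ g t².
t = √(2 × 73.3 / 9.8) = √14.96 = 3.87 s.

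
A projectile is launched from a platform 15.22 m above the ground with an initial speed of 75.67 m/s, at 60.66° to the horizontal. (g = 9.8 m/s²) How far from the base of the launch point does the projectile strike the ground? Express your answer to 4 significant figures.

507.6 m

Components: v_x = 75.67 cos 60.66° = 37.078 m/s, v_y = 75.67 sin 60.66° = 65.964 m/s.
Vertical: 0 = 15.22 + 65.964 t − ½(9.8) t² ⇒ 4.900 t² − 65.964 t − 15.22 = 0.
t = [65.964 + √(4351.2 + 298.31)] / 9.800 = 13.689 s.
Horizontal: R = v_x · t = 37.078 × 13.689 = 507.6 m.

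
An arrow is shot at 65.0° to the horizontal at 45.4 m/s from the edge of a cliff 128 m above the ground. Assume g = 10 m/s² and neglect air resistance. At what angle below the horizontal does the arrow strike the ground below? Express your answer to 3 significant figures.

v_x = 45.4 cos 65.0° = 19.19 m/s.
At impact |v_y| = √(v_y0² + 2 g h) = √(41.15² + 2×10×128) = 65.22 m/s.
Angle below horizontal = arctan(|v_y| / v_x) = arctan(65.22 / 19.19) = 73.6°.

73.6°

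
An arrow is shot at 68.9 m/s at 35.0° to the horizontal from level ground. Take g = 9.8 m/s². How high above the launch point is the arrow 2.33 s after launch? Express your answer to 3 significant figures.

65.5 m

v_y0 = 68.9 sin 35.0° = 39.52 m/s.
y(t) = v_y0 t − ½ g t² = 39.52×2.33 − 4.900×2.33² = 65.5 m.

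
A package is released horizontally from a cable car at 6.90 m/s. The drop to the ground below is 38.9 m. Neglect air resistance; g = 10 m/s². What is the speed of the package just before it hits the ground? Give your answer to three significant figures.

28.7 m/s

Fall time: t = √(2 × 38.9 / 10) = 2.789 s.
At impact: v_x = 6.90 m/s (unchanged), v_y = g t = 10 × 2.789 = 27.89 m/s.
Speed = √(v_x² + v_y²) = √(47.61 + 777.9) = 28.7 m/s.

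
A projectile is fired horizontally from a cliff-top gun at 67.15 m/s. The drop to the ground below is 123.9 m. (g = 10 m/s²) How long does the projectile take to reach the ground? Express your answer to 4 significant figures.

4.978 s

The horizontal speed doesn't affect the fall. With v_y0 = 0, h = ½ g t².
t = √(2 × 123.9 / 10) = √24.780 = 4.978 s.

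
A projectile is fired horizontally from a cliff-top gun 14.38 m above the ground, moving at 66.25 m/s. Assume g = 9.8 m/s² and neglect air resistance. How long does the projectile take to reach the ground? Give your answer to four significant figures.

The horizontal speed doesn't affect the fall. With v_y0 = 0, h = ½ g t².
t = √(2 × 14.38 / 9.8) = √2.9347 = 1.713 s.

1.713 s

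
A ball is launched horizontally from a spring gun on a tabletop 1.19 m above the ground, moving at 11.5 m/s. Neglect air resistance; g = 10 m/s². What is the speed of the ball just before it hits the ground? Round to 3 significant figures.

12.5 m/s

Fall time: t = √(2 × 1.19 / 10) = 0.4879 s.
At impact: v_x = 11.5 m/s (unchanged), v_y = g t = 10 × 0.4879 = 4.879 m/s.
Speed = √(v_x² + v_y²) = √(132.2 + 23.80) = 12.5 m/s.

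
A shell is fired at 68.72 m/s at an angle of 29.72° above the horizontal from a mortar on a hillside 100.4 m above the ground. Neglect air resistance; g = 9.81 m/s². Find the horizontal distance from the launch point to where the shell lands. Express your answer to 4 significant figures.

Components: v_x = 68.72 cos 29.72° = 59.680 m/s, v_y = 68.72 sin 29.72° = 34.069 m/s.
Vertical: 0 = 100.4 + 34.069 t − ½(9.81) t² ⇒ 4.905 t² − 34.069 t − 100.4 = 0.
t = [34.069 + √(1160.7 + 1969.8)] / 9.810 = 9.1763 s.
Horizontal: R = v_x · t = 59.680 × 9.1763 = 547.6 m.

547.6 m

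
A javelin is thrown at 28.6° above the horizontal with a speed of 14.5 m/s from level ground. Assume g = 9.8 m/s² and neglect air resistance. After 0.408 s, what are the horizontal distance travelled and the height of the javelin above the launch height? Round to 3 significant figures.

x = 5.19 m, y = 2.02 m

v_x = 14.5 cos 28.6° = 12.73 m/s; v_y0 = 14.5 sin 28.6° = 6.941 m/s.
x = v_x t = 12.73 × 0.408 = 5.19 m.
y = v_y0 t − ½ g t² = 6.941×0.408 − 4.900×0.408² = 2.02 m.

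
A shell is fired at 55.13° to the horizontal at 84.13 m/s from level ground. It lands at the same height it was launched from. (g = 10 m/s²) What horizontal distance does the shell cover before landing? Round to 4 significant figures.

664.0 m

Components: v_x = 84.13 cos 55.13° = 48.098 m/s, v_y = 84.13 sin 55.13° = 69.025 m/s.
Time of flight (same landing height): t = 2 v_y / g = 2 × 69.025 / 10 = 13.805 s.
Range: R = v_x · t = 48.098 × 13.805 = 664.0 m.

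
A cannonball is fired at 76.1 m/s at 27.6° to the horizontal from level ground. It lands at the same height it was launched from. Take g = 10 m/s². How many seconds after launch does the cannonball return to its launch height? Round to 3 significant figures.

Vertical component: v_y = 76.1 sin 27.6° = 35.26 m/s.
For a projectile landing at launch height, time of flight is t = 2 v_y / g = 2 × 35.26 / 10 = 7.05 s.

7.05 s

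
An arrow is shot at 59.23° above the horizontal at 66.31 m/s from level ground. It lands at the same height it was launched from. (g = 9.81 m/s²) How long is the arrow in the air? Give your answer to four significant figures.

Vertical component: v_y = 66.31 sin 59.23° = 56.975 m/s.
For a projectile landing at launch height, time of flight is t = 2 v_y / g = 2 × 56.975 / 9.81 = 11.62 s.

11.62 s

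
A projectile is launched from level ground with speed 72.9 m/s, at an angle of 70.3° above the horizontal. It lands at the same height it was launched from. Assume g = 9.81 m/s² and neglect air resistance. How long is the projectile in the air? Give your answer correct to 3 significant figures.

14.0 s

Vertical component: v_y = 72.9 sin 70.3° = 68.63 m/s.
For a projectile landing at launch height, time of flight is t = 2 v_y / g = 2 × 68.63 / 9.81 = 14.0 s.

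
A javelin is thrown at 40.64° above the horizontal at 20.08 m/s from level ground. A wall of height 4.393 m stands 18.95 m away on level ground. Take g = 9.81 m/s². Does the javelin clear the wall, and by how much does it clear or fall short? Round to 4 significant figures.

Yes — it clears the wall by 4.285 m.

v_x = 20.08 cos 40.64° = 15.237 m/s; v_y0 = 20.08 sin 40.64° = 13.078 m/s.
Time to reach the wall: t = 18.95 / 15.237 = 1.2437 s.
Height at that point: y = 13.078×1.2437 − 4.905×1.2437² = 8.6781 m.
That is 8.6781 − 4.393 = 4.285 m above the top of the wall, so the javelin clears it.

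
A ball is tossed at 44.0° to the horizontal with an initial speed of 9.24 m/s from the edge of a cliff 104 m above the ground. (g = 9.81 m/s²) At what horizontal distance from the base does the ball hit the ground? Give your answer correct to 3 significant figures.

Components: v_x = 9.24 cos 44.0° = 6.647 m/s, v_y = 9.24 sin 44.0° = 6.419 m/s.
Vertical: 0 = 104 + 6.419 t − ½(9.81) t² ⇒ 4.905 t² − 6.419 t − 104 = 0.
t = [6.419 + √(41.20 + 2040)] / 9.810 = 5.305 s.
Horizontal: R = v_x · t = 6.647 × 5.305 = 35.3 m.

35.3 m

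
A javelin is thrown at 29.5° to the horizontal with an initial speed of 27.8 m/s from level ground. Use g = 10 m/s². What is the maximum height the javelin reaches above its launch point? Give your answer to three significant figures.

Vertical component of launch velocity: v_y = 27.8 sin 29.5° = 13.69 m/s.
At the highest point the vertical velocity is zero, so v_y² = 2 g h_max.
h_max = (13.69)² / (2 × 10) = 187.4 / 20.00 = 9.37 m.

9.37 m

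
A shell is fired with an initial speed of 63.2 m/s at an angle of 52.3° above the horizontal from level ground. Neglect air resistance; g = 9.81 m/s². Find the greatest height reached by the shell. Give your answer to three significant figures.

127 m

Vertical component of launch velocity: v_y = 63.2 sin 52.3° = 50.01 m/s.
At the highest point the vertical velocity is zero, so v_y² = 2 g h_max.
h_max = (50.01)² / (2 × 9.81) = 2501 / 19.62 = 127 m.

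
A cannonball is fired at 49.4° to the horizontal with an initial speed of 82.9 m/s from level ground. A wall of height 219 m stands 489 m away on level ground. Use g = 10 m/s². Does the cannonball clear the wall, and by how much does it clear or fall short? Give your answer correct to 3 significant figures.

v_x = 82.9 cos 49.4° = 53.95 m/s; v_y0 = 82.9 sin 49.4° = 62.94 m/s.
Time to reach the wall: t = 489 / 53.95 = 9.064 s.
Height at that point: y = 62.94×9.064 − 5.000×9.064² = 159.7 m.
That is 219 − 159.7 = 59.3 m below the top of the wall, so the cannonball does not clear it.

No — it falls 59.3 m short of clearing the wall.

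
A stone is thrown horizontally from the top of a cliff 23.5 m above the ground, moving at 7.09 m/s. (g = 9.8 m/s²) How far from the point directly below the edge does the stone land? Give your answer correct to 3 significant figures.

15.5 m

Initial vertical velocity is zero, so the fall time comes from h = ½ g t²: t = √(2 × 23.5 / 9.8) = 2.190 s.
Horizontal motion is uniform at 7.09 m/s, so x = 7.09 × 2.190 = 15.5 m.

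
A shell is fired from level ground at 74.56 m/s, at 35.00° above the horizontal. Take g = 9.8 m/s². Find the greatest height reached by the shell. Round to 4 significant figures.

Vertical component of launch velocity: v_y = 74.56 sin 35.00° = 42.766 m/s.
At the highest point the vertical velocity is zero, so v_y² = 2 g h_max.
h_max = (42.766)² / (2 × 9.8) = 1828.9 / 19.60 = 93.31 m.

93.31 m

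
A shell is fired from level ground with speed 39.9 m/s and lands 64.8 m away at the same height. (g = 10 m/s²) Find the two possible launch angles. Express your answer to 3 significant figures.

Level-ground range: R = v₀² sin(2θ)/g ⇒ sin 2θ = R g / v₀² = 64.8×10/39.9² = 0.4070.
2θ = arcsin(0.4070) = 24.02° or 180° − 24.02° = 155.98°.
So θ = 12.0° or θ = 78.0°.

12.0° and 78.0°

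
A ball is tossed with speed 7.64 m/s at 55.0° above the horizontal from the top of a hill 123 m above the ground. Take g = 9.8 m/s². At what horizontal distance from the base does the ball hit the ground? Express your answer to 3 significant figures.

Components: v_x = 7.64 cos 55.0° = 4.382 m/s, v_y = 7.64 sin 55.0° = 6.258 m/s.
Vertical: 0 = 123 + 6.258 t − ½(9.8) t² ⇒ 4.900 t² − 6.258 t − 123 = 0.
t = [6.258 + √(39.16 + 2411)] / 9.800 = 5.689 s.
Horizontal: R = v_x · t = 4.382 × 5.689 = 24.9 m.

24.9 m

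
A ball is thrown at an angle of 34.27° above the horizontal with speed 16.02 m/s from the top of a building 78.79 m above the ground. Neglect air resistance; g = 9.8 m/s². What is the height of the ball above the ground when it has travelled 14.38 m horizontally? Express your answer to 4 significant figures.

82.81 m

v_x = 16.02 cos 34.27° = 13.239 m/s, v_y0 = 16.02 sin 34.27° = 9.0208 m/s.
Time to reach x = 14.38 m: t = x / v_x = 14.38 / 13.239 = 1.0862 s.
y = 78.79 + v_y0 t − ½ g t² = 78.79 + 9.0208×1.0862 − 4.900×1.0862² = 82.81 m.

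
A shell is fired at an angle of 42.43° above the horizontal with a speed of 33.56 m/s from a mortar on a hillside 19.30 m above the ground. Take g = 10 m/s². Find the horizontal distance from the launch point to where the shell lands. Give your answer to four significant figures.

130.3 m

Components: v_x = 33.56 cos 42.43° = 24.771 m/s, v_y = 33.56 sin 42.43° = 22.643 m/s.
Vertical: 0 = 19.30 + 22.643 t − ½(10) t² ⇒ 5.000 t² − 22.643 t − 19.30 = 0.
t = [22.643 + √(512.71 + 386.00)] / 10.00 = 5.2621 s.
Horizontal: R = v_x · t = 24.771 × 5.2621 = 130.3 m.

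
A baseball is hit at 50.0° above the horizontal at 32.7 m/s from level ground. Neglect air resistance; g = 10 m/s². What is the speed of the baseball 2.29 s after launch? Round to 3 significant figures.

v_x = 32.7 cos 50.0° = 21.02 m/s (constant).
v_y(t) = 32.7 sin 50.0° − g t = 25.05 − 10 × 2.29 = 2.150 m/s.
Speed = √(v_x² + v_y²) = √(441.8 + 4.622) = 21.1 m/s.

21.1 m/s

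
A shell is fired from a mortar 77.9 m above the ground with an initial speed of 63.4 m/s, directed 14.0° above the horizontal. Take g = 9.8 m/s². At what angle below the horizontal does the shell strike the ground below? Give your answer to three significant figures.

34.3°

v_x = 63.4 cos 14.0° = 61.52 m/s.
At impact |v_y| = √(v_y0² + 2 g h) = √(15.34² + 2×9.8×77.9) = 41.98 m/s.
Angle below horizontal = arctan(|v_y| / v_x) = arctan(41.98 / 61.52) = 34.3°.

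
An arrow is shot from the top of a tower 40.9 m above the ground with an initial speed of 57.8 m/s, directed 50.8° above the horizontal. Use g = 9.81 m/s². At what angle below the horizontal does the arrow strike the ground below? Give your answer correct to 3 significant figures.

v_x = 57.8 cos 50.8° = 36.53 m/s.
At impact |v_y| = √(v_y0² + 2 g h) = √(44.79² + 2×9.81×40.9) = 53.00 m/s.
Angle below horizontal = arctan(|v_y| / v_x) = arctan(53.00 / 36.53) = 55.4°.

55.4°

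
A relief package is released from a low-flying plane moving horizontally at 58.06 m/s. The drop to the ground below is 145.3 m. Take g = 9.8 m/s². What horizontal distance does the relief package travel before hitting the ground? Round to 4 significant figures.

316.2 m

Initial vertical velocity is zero, so the fall time comes from h = ½ g t²: t = √(2 × 145.3 / 9.8) = 5.4455 s.
Horizontal motion is uniform at 58.06 m/s, so x = 58.06 × 5.4455 = 316.2 m.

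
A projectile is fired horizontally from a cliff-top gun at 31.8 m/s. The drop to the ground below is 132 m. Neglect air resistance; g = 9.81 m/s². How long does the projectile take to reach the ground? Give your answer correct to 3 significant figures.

5.19 s

The horizontal speed doesn't affect the fall. With v_y0 = 0, h = ½ g t².
t = √(2 × 132 / 9.81) = √26.91 = 5.19 s.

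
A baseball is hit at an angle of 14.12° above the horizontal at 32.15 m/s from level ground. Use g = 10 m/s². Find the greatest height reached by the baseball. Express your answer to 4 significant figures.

Vertical component of launch velocity: v_y = 32.15 sin 14.12° = 7.8431 m/s.
At the highest point the vertical velocity is zero, so v_y² = 2 g h_max.
h_max = (7.8431)² / (2 × 10) = 61.514 / 20.00 = 3.076 m.

3.076 m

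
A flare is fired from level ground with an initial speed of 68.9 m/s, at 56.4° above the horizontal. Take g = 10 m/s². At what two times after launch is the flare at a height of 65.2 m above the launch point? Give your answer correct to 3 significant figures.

1.28 s and 10.2 s

v_y0 = 68.9 sin 56.4° = 57.39 m/s.
Set y = v_y0 t − ½ g t² = 65.2: 5.000 t² − 57.39 t + 65.2 = 0.
t = [57.39 ± √(3294 − 1304)] / 10 = (57.39 ± 44.61) / 10, giving t = 1.28 s or t = 10.2 s.
So the flare is at 65.2 m at t = 1.28 s (rising) and t = 10.2 s (falling).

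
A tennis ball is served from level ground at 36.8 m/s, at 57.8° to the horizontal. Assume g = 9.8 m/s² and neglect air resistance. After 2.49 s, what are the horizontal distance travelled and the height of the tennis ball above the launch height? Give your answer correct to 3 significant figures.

x = 48.8 m, y = 47.2 m

v_x = 36.8 cos 57.8° = 19.61 m/s; v_y0 = 36.8 sin 57.8° = 31.14 m/s.
x = v_x t = 19.61 × 2.49 = 48.8 m.
y = v_y0 t − ½ g t² = 31.14×2.49 − 4.900×2.49² = 47.2 m.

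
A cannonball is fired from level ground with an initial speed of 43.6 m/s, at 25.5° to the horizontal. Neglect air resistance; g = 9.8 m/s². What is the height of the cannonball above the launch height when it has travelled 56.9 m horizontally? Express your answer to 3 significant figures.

16.9 m

v_x = 43.6 cos 25.5° = 39.35 m/s, v_y0 = 43.6 sin 25.5° = 18.77 m/s.
Time to reach x = 56.9 m: t = x / v_x = 56.9 / 39.35 = 1.446 s.
y = v_y0 t − ½ g t² = 18.77×1.446 − 4.900×1.446² = 16.9 m.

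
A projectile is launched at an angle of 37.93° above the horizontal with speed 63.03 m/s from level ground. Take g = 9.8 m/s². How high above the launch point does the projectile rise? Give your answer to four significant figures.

Vertical component of launch velocity: v_y = 63.03 sin 37.93° = 38.744 m/s.
At the highest point the vertical velocity is zero, so v_y² = 2 g h_max.
h_max = (38.744)² / (2 × 9.8) = 1501.1 / 19.60 = 76.59 m.

76.59 m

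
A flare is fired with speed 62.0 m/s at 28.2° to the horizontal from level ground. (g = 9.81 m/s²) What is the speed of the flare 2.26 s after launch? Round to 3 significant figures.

v_x = 62.0 cos 28.2° = 54.64 m/s (constant).
v_y(t) = 62.0 sin 28.2° − g t = 29.30 − 9.81 × 2.26 = 7.129 m/s.
Speed = √(v_x² + v_y²) = √(2986 + 50.82) = 55.1 m/s.

55.1 m/s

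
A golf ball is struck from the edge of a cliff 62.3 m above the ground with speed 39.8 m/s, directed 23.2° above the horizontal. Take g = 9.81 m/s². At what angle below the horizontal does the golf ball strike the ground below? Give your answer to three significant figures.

v_x = 39.8 cos 23.2° = 36.58 m/s.
At impact |v_y| = √(v_y0² + 2 g h) = √(15.68² + 2×9.81×62.3) = 38.32 m/s.
Angle below horizontal = arctan(|v_y| / v_x) = arctan(38.32 / 36.58) = 46.3°.

46.3°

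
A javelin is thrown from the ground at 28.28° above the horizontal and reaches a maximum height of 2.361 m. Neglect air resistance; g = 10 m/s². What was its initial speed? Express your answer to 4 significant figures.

At maximum height v_y = 0, so (v₀ sin θ)² = 2 g H.
v₀ sin 28.28° = √(2 × 10 × 2.361) = 6.8717 m/s.
v₀ = 6.8717 / sin 28.28° = 6.8717 / 0.4738 = 14.50 m/s.

14.50 m/s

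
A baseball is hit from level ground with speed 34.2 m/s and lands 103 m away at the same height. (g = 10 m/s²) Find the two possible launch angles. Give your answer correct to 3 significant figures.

Level-ground range: R = v₀² sin(2θ)/g ⇒ sin 2θ = R g / v₀² = 103×10/34.2² = 0.8806.
2θ = arcsin(0.8806) = 61.71° or 180° − 61.71° = 118.29°.
So θ = 30.9° or θ = 59.1°.

30.9° and 59.1°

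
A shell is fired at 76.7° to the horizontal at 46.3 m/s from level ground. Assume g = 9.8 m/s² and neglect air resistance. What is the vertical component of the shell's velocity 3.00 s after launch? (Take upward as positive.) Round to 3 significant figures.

15.7 m/s

Initial vertical component: v_y0 = 46.3 sin 76.7° = 45.06 m/s.
v_y(t) = v_y0 − g t = 45.06 − 9.8 × 3.00 = 15.7 m/s.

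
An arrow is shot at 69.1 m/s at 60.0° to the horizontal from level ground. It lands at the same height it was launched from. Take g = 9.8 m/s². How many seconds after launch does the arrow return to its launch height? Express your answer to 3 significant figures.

12.2 s

Vertical component: v_y = 69.1 sin 60.0° = 59.84 m/s.
For a projectile landing at launch height, time of flight is t = 2 v_y / g = 2 × 59.84 / 9.8 = 12.2 s.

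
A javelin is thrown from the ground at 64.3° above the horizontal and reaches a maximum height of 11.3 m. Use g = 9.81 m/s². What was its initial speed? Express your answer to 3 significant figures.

16.5 m/s

At maximum height v_y = 0, so (v₀ sin θ)² = 2 g H.
v₀ sin 64.3° = √(2 × 9.81 × 11.3) = 14.89 m/s.
v₀ = 14.89 / sin 64.3° = 14.89 / 0.9011 = 16.5 m/s.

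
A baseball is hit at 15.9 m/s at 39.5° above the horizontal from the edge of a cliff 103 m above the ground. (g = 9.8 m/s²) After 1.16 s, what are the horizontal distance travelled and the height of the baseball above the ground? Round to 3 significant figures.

x = 14.2 m, y = 108 m

v_x = 15.9 cos 39.5° = 12.27 m/s; v_y0 = 15.9 sin 39.5° = 10.11 m/s.
x = v_x t = 12.27 × 1.16 = 14.2 m.
y = 103 + v_y0 t − ½ g t² = 108 m.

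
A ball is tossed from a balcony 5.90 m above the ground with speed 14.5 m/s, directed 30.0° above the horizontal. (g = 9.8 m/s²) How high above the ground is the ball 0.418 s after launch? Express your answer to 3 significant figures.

v_y0 = 14.5 sin 30.0° = 7.250 m/s.
y(t) = 5.90 + v_y0 t − ½ g t² = 5.90 + 7.250×0.418 − ½×9.8×0.418² = 8.07 m.

8.07 m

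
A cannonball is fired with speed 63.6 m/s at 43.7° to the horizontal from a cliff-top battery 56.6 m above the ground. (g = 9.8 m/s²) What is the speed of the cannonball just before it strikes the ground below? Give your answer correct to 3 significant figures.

71.8 m/s

v_x = 63.6 cos 43.7° = 45.98 m/s is unchanged throughout.
For the vertical component, v_y² = v_y0² + 2 g h = (43.94)² + 2×9.8×56.6 = 3040, so |v_y| = 55.14 m/s.
Impact speed = √(v_x² + v_y²) = √(2114 + 3040) = 71.8 m/s.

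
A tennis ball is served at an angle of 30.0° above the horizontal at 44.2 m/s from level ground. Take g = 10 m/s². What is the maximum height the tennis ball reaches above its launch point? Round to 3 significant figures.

24.4 m

Vertical component of launch velocity: v_y = 44.2 sin 30.0° = 22.10 m/s.
At the highest point the vertical velocity is zero, so v_y² = 2 g h_max.
h_max = (22.10)² / (2 × 10) = 488.4 / 20.00 = 24.4 m.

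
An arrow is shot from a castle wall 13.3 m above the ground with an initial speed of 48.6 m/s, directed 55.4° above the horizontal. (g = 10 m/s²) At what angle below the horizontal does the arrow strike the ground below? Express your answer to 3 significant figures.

57.4°

v_x = 48.6 cos 55.4° = 27.60 m/s.
At impact |v_y| = √(v_y0² + 2 g h) = √(40.00² + 2×10×13.3) = 43.20 m/s.
Angle below horizontal = arctan(|v_y| / v_x) = arctan(43.20 / 27.60) = 57.4°.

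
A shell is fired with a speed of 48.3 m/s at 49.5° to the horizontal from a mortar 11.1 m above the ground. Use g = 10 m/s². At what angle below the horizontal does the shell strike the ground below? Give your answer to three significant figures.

51.6°

v_x = 48.3 cos 49.5° = 31.37 m/s.
At impact |v_y| = √(v_y0² + 2 g h) = √(36.73² + 2×10×11.1) = 39.64 m/s.
Angle below horizontal = arctan(|v_y| / v_x) = arctan(39.64 / 31.37) = 51.6°.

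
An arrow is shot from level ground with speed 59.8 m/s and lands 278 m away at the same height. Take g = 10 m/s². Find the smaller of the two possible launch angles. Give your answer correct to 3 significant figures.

25.5°

Level-ground range: R = v₀² sin(2θ)/g ⇒ sin 2θ = R g / v₀² = 278×10/59.8² = 0.7774.
2θ = arcsin(0.7774) = 51.02° or 180° − 51.02° = 128.98°.
So θ = 25.5° or θ = 64.5°.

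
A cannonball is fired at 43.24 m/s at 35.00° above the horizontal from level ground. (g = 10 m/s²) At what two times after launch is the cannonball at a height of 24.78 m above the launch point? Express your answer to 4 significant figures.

v_y0 = 43.24 sin 35.00° = 24.801 m/s.
Set y = v_y0 t − ½ g t² = 24.78: 5.000 t² − 24.801 t + 24.78 = 0.
t = [24.801 ± √(615.09 − 495.60)] / 10 = (24.801 ± 10.931) / 10, giving t = 1.387 s or t = 3.573 s.
So the cannonball is at 24.78 m at t = 1.387 s (rising) and t = 3.573 s (falling).

1.387 s and 3.573 s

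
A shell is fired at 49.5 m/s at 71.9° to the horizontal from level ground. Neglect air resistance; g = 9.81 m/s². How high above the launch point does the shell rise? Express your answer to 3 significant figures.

113 m

Vertical component of launch velocity: v_y = 49.5 sin 71.9° = 47.05 m/s.
At the highest point the vertical velocity is zero, so v_y² = 2 g h_max.
h_max = (47.05)² / (2 × 9.81) = 2214 / 19.62 = 113 m.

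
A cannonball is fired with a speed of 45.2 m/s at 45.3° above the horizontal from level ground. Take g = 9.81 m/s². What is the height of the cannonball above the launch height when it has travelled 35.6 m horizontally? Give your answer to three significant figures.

v_x = 45.2 cos 45.3° = 31.79 m/s, v_y0 = 45.2 sin 45.3° = 32.13 m/s.
Time to reach x = 35.6 m: t = x / v_x = 35.6 / 31.79 = 1.120 s.
y = v_y0 t − ½ g t² = 32.13×1.120 − 4.905×1.120² = 29.8 m.

29.8 m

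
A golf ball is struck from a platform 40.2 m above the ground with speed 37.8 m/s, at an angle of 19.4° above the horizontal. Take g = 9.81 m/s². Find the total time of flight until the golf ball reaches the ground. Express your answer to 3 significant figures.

Vertical component: v_y = 37.8 sin 19.4° = 12.56 m/s.
Taking up as positive with launch at y = 40.2 m, landing at y = 0: 0 = 40.2 + 12.56 t − ½(9.81) t².
Solving 4.905 t² − 12.56 t − 40.2 = 0 gives t = [12.56 + √(12.56² + 4·4.905·40.2)] / 9.810 = 4.42 s.

4.42 s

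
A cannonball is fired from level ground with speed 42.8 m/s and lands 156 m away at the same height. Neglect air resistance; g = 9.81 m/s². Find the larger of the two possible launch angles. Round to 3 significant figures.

61.7°

Level-ground range: R = v₀² sin(2θ)/g ⇒ sin 2θ = R g / v₀² = 156×9.81/42.8² = 0.8354.
2θ = arcsin(0.8354) = 56.66° or 180° − 56.66° = 123.34°.
So θ = 28.3° or θ = 61.7°.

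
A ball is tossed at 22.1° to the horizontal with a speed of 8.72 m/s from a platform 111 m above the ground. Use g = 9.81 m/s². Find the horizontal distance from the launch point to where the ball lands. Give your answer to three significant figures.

41.2 m

Components: v_x = 8.72 cos 22.1° = 8.079 m/s, v_y = 8.72 sin 22.1° = 3.281 m/s.
Vertical: 0 = 111 + 3.281 t − ½(9.81) t² ⇒ 4.905 t² − 3.281 t − 111 = 0.
t = [3.281 + √(10.76 + 2178)] / 9.810 = 5.103 s.
Horizontal: R = v_x · t = 8.079 × 5.103 = 41.2 m.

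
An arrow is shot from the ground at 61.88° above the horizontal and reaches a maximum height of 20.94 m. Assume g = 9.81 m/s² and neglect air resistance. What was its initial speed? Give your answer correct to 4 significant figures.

At maximum height v_y = 0, so (v₀ sin θ)² = 2 g H.
v₀ sin 61.88° = √(2 × 9.81 × 20.94) = 20.269 m/s.
v₀ = 20.269 / sin 61.88° = 20.269 / 0.8820 = 22.98 m/s.

22.98 m/s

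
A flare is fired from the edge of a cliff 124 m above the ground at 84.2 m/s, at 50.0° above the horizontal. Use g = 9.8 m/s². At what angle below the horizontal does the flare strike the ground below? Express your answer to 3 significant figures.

v_x = 84.2 cos 50.0° = 54.12 m/s.
At impact |v_y| = √(v_y0² + 2 g h) = √(64.50² + 2×9.8×124) = 81.18 m/s.
Angle below horizontal = arctan(|v_y| / v_x) = arctan(81.18 / 54.12) = 56.3°.

56.3°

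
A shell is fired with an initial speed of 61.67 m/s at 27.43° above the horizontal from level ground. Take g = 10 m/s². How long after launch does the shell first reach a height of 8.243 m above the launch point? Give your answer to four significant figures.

0.3067 s

v_y0 = 61.67 sin 27.43° = 28.409 m/s.
Set y = v_y0 t − ½ g t² = 8.243: 5.000 t² − 28.409 t + 8.243 = 0.
t = [28.409 ± √(807.07 − 164.86)] / 10 = (28.409 ± 25.342) / 10, giving t = 0.3067 s or t = 5.375 s.
The shell is on the way up at the first time, so t = 0.3067 s.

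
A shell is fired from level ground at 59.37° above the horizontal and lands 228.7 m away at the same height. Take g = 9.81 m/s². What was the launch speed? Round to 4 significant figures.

50.58 m/s

On level ground, R = v₀² sin(2θ) / g, so v₀ = √(R g / sin 2θ).
sin(2 × 59.37°) = 0.8768.
v₀ = √(228.7 × 9.81 / 0.8768) = √2558.8 = 50.58 m/s.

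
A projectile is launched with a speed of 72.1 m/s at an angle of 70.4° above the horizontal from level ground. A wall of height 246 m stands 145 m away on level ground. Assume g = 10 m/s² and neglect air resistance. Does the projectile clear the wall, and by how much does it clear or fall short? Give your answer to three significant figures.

No — it falls 18.5 m short of clearing the wall.

v_x = 72.1 cos 70.4° = 24.19 m/s; v_y0 = 72.1 sin 70.4° = 67.92 m/s.
Time to reach the wall: t = 145 / 24.19 = 5.994 s.
Height at that point: y = 67.92×5.994 − 5.000×5.994² = 227.5 m.
That is 246 − 227.5 = 18.5 m below the top of the wall, so the projectile does not clear it.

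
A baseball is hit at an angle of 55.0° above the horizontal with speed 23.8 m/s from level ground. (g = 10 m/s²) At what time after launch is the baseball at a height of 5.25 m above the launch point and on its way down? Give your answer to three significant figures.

v_y0 = 23.8 sin 55.0° = 19.50 m/s.
Set y = v_y0 t − ½ g t² = 5.25: 5.000 t² − 19.50 t + 5.25 = 0.
t = [19.50 ± √(380.2 − 105.0)] / 10 = (19.50 ± 16.59) / 10, giving t = 0.291 s or t = 3.61 s.
On the way down corresponds to the larger root: t = 3.61 s.

3.61 s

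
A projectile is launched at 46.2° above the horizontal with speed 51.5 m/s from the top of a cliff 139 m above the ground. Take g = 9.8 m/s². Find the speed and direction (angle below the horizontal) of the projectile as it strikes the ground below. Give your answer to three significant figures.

v_x = 51.5 cos 46.2° = 35.65 m/s (constant).
|v_y| at impact = √((37.17)² + 2×9.8×139) = 64.08 m/s.
Speed = √(35.65² + 64.08²) = 73.3 m/s; angle = arctan(64.08/35.65) = 60.9° below horizontal.

73.3 m/s at 60.9° below the horizontal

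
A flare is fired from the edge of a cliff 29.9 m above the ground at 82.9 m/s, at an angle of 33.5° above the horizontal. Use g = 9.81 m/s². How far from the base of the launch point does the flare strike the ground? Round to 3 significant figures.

687 m

Components: v_x = 82.9 cos 33.5° = 69.13 m/s, v_y = 82.9 sin 33.5° = 45.76 m/s.
Vertical: 0 = 29.9 + 45.76 t − ½(9.81) t² ⇒ 4.905 t² − 45.76 t − 29.9 = 0.
t = [45.76 + √(2094 + 586.6)] / 9.810 = 9.942 s.
Horizontal: R = v_x · t = 69.13 × 9.942 = 687 m.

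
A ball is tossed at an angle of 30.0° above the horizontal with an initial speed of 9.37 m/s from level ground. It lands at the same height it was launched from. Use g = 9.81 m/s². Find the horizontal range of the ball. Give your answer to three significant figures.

7.75 m

For level ground, R = v₀² sin(2θ) / g.
sin(2 × 30.0°) = sin 60.00° = 0.8660.
R = (9.37)² × 0.8660 / 9.81 = 7.75 m.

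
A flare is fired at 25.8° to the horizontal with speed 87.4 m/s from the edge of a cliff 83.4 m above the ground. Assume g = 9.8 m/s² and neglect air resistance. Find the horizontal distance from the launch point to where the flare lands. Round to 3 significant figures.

Components: v_x = 87.4 cos 25.8° = 78.69 m/s, v_y = 87.4 sin 25.8° = 38.04 m/s.
Vertical: 0 = 83.4 + 38.04 t − ½(9.8) t² ⇒ 4.900 t² − 38.04 t − 83.4 = 0.
t = [38.04 + √(1447 + 1635)] / 9.800 = 9.547 s.
Horizontal: R = v_x · t = 78.69 × 9.547 = 751 m.

751 m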